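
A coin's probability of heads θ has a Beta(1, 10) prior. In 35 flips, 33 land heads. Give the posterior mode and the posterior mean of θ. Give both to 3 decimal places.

Posterior: Beta(1+33, 10+2) = Beta(34, 12).
Mode = (34−1)/(34+12−2) = 33/44 = 0.750.
Mean = 34/(34+12) = 34/46 = 0.739.

MAP = 0.750; posterior mean = 0.739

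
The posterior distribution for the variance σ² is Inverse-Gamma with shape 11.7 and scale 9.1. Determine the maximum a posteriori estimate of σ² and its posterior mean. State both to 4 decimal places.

MAP: 0.7165. Posterior mean: 0.8505.

Mode = β/(α+1) = 9.1/12.7 = 0.7165.
Mean = β/(α−1) = 9.1/10.7 = 0.8505.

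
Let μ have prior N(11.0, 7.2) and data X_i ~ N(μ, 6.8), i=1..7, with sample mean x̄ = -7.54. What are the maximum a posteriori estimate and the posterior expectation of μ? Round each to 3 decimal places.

Posterior for μ is Normal. Precision-weighted mean: (1/7.2·11.0 + 7/6.8·-7.54) / (1/7.2 + 7/6.8) = -5.336.
A Normal posterior is symmetric, so mode = mean.

μ_MAP = -5.336, E[μ|data] = -5.336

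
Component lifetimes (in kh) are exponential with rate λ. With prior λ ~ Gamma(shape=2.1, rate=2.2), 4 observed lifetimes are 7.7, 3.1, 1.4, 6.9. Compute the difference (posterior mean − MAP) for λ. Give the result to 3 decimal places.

Σ times = 19.1. Posterior: Gamma(shape = 2.1+4 = 6.1, rate = 2.2+19.1 = 21.3).
Mode = (α−1)/β = 5.1/21.3 = 0.239.
Mean = α/β = 6.1/21.3 = 0.286.
Difference = 0.286 − 0.239 = 0.047.
Right-skewed posterior ⇒ mode < mean.

0.047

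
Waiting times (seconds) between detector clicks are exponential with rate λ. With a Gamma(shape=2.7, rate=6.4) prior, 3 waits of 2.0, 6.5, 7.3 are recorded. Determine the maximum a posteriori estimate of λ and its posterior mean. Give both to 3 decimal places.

Σ times = 15.8. Posterior: Gamma(shape = 2.7+3 = 5.7, rate = 6.4+15.8 = 22.2).
Mode = (α−1)/β = 4.7/22.2 = 0.212.
Mean = α/β = 5.7/22.2 = 0.257.
The posterior is right-skewed, so the mean exceeds the mode.

MAP = 0.212; posterior mean = 0.257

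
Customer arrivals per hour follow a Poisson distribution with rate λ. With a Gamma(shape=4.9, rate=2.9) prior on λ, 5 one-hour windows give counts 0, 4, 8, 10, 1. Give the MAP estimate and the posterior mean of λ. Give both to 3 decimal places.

Σ counts = 23. Posterior: Gamma(shape = 4.9+23 = 27.9, rate = 2.9+5 = 7.9).
Mode = (α−1)/β = 26.9/7.9 = 3.405.
Mean = α/β = 27.9/7.9 = 3.532.

MAP = 3.405; posterior mean = 3.532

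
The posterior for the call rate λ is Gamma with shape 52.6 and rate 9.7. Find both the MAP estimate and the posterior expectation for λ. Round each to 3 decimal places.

Mode = (α−1)/β = 51.6/9.7 = 5.320.
Mean = α/β = 52.6/9.7 = 5.423.

MAP estimate = 5.320, posterior expectation = 5.423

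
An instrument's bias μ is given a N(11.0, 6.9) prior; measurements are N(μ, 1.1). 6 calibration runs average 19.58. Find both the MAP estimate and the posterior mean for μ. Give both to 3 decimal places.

Posterior for μ is Normal. Precision-weighted mean: (1/6.9·11.0 + 6/1.1·19.58) / (1/6.9 + 6/1.1) = 19.358.
A Normal posterior is symmetric, so mode = mean.

μ_MAP = 19.358, E[μ|data] = 19.358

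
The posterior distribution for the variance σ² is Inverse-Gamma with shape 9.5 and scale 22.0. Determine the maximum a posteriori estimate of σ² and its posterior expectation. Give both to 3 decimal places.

MAP: 2.095. Posterior mean: 2.588.

Mode = β/(α+1) = 22.0/10.5 = 2.095.
Mean = β/(α−1) = 22.0/8.5 = 2.588.
Mean > mode: the posterior has a right tail.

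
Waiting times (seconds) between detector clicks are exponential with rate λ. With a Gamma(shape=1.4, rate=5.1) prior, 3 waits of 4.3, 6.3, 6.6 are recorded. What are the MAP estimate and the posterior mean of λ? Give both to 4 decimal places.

Σ times = 17.2. Posterior: Gamma(shape = 1.4+3 = 4.4, rate = 5.1+17.2 = 22.3).
Mode = (α−1)/β = 3.4/22.3 = 0.1525.
Mean = α/β = 4.4/22.3 = 0.1973.
The mean is pulled above the mode by the posterior's right skew.

MAP = 0.1525; posterior mean = 0.1973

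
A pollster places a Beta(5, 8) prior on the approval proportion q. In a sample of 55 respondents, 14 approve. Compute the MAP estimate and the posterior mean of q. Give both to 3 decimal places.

MAP: 0.273. Posterior mean: 0.279.

Posterior: Beta(5+14, 8+41) = Beta(19, 49).
Mode = (19−1)/(19+49−2) = 18/66 = 0.273.
Mean = 19/(19+49) = 19/68 = 0.279.
Mean > mode: the posterior has a right tail.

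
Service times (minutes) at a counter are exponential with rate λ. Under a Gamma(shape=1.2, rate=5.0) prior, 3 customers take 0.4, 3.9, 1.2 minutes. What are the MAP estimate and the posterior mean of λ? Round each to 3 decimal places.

MAP estimate = 0.305, posterior mean = 0.400

Σ times = 5.5. Posterior: Gamma(shape = 1.2+3 = 4.2, rate = 5.0+5.5 = 10.5).
Mode = (α−1)/β = 3.2/10.5 = 0.305.
Mean = α/β = 4.2/10.5 = 0.400.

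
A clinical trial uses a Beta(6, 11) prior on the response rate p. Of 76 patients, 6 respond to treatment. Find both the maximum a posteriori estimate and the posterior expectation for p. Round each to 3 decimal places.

MAP = 0.121; posterior mean = 0.129

Posterior: Beta(6+6, 11+70) = Beta(12, 81).
Mode = (12−1)/(12+81−2) = 11/91 = 0.121.
Mean = 12/(12+81) = 12/93 = 0.129.
Mean > mode: the posterior has a right tail.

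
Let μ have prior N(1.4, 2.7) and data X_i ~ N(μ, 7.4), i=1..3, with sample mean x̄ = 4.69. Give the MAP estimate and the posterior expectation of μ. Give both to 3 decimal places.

Posterior for μ is Normal. Precision-weighted mean: (1/2.7·1.4 + 3/7.4·4.69) / (1/2.7 + 3/7.4) = 3.119.
A Normal posterior is symmetric, so mode = mean.

MAP: 3.119. Posterior mean: 3.119.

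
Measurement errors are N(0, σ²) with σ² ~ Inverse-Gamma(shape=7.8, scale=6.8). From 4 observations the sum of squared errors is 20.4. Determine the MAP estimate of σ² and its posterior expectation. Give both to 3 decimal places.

MAP = 1.574, posterior mean = 1.932

Posterior: Inverse-Gamma(shape = 7.8+4/2 = 9.8, scale = 6.8+20.4/2 = 17.0).
Mode = β/(α+1) = 17.0/10.8 = 1.574.
Mean = β/(α−1) = 17.0/8.8 = 1.932.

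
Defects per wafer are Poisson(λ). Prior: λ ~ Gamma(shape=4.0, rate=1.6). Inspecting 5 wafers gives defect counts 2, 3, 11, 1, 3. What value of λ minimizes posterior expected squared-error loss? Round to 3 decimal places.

3.636

Σ counts = 20. Posterior: Gamma(shape = 4.0+20 = 24.0, rate = 1.6+5 = 6.6).
Mode = (α−1)/β = 23.0/6.6 = 3.485.
Mean = α/β = 24.0/6.6 = 3.636.
Squared-error loss ⇒ the optimal estimator is the posterior mean.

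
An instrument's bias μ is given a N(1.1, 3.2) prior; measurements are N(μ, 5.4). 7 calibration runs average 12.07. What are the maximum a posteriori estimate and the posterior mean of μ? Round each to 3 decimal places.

Posterior for μ is Normal. Precision-weighted mean: (1/3.2·1.1 + 7/5.4·12.07) / (1/3.2 + 7/5.4) = 9.939.
A Normal posterior is symmetric, so mode = mean.

MAP: 9.939. Posterior mean: 9.939.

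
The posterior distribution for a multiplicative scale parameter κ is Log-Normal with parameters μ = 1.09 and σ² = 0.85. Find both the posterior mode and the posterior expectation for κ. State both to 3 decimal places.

MAP = 1.271, posterior mean = 4.549

Mode = exp(μ − σ²) = exp(0.24) = 1.271.
Mean = exp(μ + σ²/2) = exp(1.515) = 4.549.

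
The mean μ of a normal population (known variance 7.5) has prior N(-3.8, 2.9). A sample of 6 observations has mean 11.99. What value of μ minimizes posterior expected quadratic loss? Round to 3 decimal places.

7.234

Posterior for μ is Normal. Precision-weighted mean: (1/2.9·-3.8 + 6/7.5·11.99) / (1/2.9 + 6/7.5) = 7.234.
A Normal posterior is symmetric, so mode = mean.
Quadratic loss ⇒ the optimal estimator is the posterior mean.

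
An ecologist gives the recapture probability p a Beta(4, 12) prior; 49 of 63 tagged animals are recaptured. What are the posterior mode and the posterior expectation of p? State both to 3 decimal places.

Posterior: Beta(4+49, 12+14) = Beta(53, 26).
Mode = (53−1)/(53+26−2) = 52/77 = 0.675.
Mean = 53/(53+26) = 53/79 = 0.671.

MAP = 0.675, posterior mean = 0.671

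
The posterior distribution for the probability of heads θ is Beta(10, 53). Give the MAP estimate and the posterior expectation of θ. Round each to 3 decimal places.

θ_MAP = 0.148, E[θ|data] = 0.159

Mode = (10−1)/(10+53−2) = 9/61 = 0.148.
Mean = 10/(10+53) = 10/63 = 0.159.
The mean is pulled above the mode by the posterior's right skew.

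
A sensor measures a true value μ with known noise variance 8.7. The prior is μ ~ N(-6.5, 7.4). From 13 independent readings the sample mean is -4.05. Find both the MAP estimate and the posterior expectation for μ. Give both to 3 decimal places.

Posterior for μ is Normal. Precision-weighted mean: (1/7.4·-6.5 + 13/8.7·-4.05) / (1/7.4 + 13/8.7) = -4.253.
A Normal posterior is symmetric, so mode = mean.

μ_MAP = -4.253, E[μ|data] = -4.253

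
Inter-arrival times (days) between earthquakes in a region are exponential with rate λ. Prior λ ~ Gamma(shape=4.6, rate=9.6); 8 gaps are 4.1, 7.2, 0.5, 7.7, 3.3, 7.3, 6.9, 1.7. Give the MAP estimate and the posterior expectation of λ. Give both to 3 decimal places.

MAP: 0.240. Posterior mean: 0.261.

Σ times = 38.7. Posterior: Gamma(shape = 4.6+8 = 12.6, rate = 9.6+38.7 = 48.3).
Mode = (α−1)/β = 11.6/48.3 = 0.240.
Mean = α/β = 12.6/48.3 = 0.261.
Mean > mode: the posterior has a right tail.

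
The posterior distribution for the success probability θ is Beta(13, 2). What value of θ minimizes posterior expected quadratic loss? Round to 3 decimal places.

Mode = (13−1)/(13+2−2) = 12/13 = 0.923.
Mean = 13/(13+2) = 13/15 = 0.867.
Quadratic loss ⇒ the optimal estimator is the posterior mean.

0.867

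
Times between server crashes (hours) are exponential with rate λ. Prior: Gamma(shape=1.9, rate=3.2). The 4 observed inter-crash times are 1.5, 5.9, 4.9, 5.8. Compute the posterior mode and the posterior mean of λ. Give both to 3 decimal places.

MAP = 0.230, posterior mean = 0.277

Σ times = 18.1. Posterior: Gamma(shape = 1.9+4 = 5.9, rate = 3.2+18.1 = 21.3).
Mode = (α−1)/β = 4.9/21.3 = 0.230.
Mean = α/β = 5.9/21.3 = 0.277.
The mean is pulled above the mode by the posterior's right skew.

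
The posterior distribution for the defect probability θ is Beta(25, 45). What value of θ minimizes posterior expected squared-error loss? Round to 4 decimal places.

0.3571

Mode = (25−1)/(25+45−2) = 24/68 = 0.3529.
Mean = 25/(25+45) = 25/70 = 0.3571.
Squared-error loss ⇒ the optimal estimator is the posterior mean.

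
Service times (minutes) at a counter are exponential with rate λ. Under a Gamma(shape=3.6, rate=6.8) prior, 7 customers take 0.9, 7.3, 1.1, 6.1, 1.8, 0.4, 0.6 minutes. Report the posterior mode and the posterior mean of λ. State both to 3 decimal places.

MAP = 0.384; posterior mean = 0.424

Σ times = 18.2. Posterior: Gamma(shape = 3.6+7 = 10.6, rate = 6.8+18.2 = 25.0).
Mode = (α−1)/β = 9.6/25.0 = 0.384.
Mean = α/β = 10.6/25.0 = 0.424.
Mean > mode: the posterior has a right tail.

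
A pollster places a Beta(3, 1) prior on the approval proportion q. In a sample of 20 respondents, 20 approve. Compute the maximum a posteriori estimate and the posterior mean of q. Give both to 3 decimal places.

Posterior: Beta(3+20, 1+0) = Beta(23, 1).
Since β = 1 ≤ 1 and α > 1, the Beta density is monotone increasing on [0,1]; the mode is at 1.
Mean = 23/(23+1) = 0.958.

MAP: 1.000. Posterior mean: 0.958.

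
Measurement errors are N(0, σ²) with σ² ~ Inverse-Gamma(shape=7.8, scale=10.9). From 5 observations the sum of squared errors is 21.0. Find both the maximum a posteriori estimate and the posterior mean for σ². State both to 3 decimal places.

σ²_MAP = 1.894, E[σ²|data] = 2.301

Posterior: Inverse-Gamma(shape = 7.8+5/2 = 10.3, scale = 10.9+21.0/2 = 21.4).
Mode = β/(α+1) = 21.4/11.3 = 1.894.
Mean = β/(α−1) = 21.4/9.3 = 2.301.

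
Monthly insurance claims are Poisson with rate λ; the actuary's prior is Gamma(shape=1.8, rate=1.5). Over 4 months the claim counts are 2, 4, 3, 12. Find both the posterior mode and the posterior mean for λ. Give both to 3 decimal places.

Σ counts = 21. Posterior: Gamma(shape = 1.8+21 = 22.8, rate = 1.5+4 = 5.5).
Mode = (α−1)/β = 21.8/5.5 = 3.964.
Mean = α/β = 22.8/5.5 = 4.145.
The mean is pulled above the mode by the posterior's right skew.

MAP: 3.964. Posterior mean: 4.145.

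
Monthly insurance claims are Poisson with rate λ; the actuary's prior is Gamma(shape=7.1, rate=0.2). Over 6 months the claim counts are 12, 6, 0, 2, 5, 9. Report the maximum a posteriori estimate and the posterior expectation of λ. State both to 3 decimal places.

maximum a posteriori estimate = 6.468, posterior expectation = 6.629

Σ counts = 34. Posterior: Gamma(shape = 7.1+34 = 41.1, rate = 0.2+6 = 6.2).
Mode = (α−1)/β = 40.1/6.2 = 6.468.
Mean = α/β = 41.1/6.2 = 6.629.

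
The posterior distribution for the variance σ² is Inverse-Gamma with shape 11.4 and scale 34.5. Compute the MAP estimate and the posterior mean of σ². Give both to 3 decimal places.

Mode = β/(α+1) = 34.5/12.4 = 2.782.
Mean = β/(α−1) = 34.5/10.4 = 3.317.
The mean is pulled above the mode by the posterior's right skew.

MAP estimate = 2.782, posterior mean = 3.317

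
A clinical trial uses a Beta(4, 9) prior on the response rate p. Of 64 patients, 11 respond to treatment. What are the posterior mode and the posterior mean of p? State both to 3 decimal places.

Posterior: Beta(4+11, 9+53) = Beta(15, 62).
Mode = (15−1)/(15+62−2) = 14/75 = 0.187.
Mean = 15/(15+62) = 15/77 = 0.195.
The posterior is right-skewed, so the mean exceeds the mode.

posterior mode = 0.187, posterior mean = 0.195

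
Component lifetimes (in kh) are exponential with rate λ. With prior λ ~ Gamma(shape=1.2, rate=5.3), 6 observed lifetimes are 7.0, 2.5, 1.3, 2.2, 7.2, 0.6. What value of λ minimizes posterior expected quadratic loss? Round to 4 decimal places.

Σ times = 20.8. Posterior: Gamma(shape = 1.2+6 = 7.2, rate = 5.3+20.8 = 26.1).
Mode = (α−1)/β = 6.2/26.1 = 0.2375.
Mean = α/β = 7.2/26.1 = 0.2759.
Quadratic loss ⇒ the optimal estimator is the posterior mean.

0.2759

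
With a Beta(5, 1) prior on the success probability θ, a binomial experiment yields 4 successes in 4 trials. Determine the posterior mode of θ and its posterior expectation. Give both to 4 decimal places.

MAP = 1.0000; posterior mean = 0.9000

Posterior: Beta(5+4, 1+0) = Beta(9, 1).
Since β = 1 ≤ 1 and α > 1, the Beta density is monotone increasing on [0,1]; the mode is at 1.
Mean = 9/(9+1) = 0.9000.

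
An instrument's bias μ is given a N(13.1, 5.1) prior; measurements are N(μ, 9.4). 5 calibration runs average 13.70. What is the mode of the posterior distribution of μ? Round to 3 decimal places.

Posterior for μ is Normal. Precision-weighted mean: (1/5.1·13.1 + 5/9.4·13.70) / (1/5.1 + 5/9.4) = 13.538.
A Normal posterior is symmetric, so mode = mean.
This is the posterior mode — the MAP estimate.

13.538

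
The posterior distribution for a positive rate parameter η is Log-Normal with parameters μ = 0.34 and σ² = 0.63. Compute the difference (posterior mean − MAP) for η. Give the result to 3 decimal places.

1.177

Mode = exp(μ − σ²) = exp(-0.29) = 0.748.
Mean = exp(μ + σ²/2) = exp(0.655) = 1.925.
Difference = 1.925 − 0.748 = 1.177.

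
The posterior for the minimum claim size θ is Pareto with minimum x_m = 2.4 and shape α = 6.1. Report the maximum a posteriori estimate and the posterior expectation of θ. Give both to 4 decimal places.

The Pareto density is strictly decreasing on [x_m, ∞), so the mode is x_m = 2.4000.
Mean = α·x_m/(α−1) = 6.1·2.4/5.1 = 2.8706.

MAP: 2.4000. Posterior mean: 2.8706.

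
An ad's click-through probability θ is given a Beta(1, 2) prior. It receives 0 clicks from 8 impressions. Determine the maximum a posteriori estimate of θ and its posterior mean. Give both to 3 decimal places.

maximum a posteriori estimate = 0.000, posterior mean = 0.091

Posterior: Beta(1+0, 2+8) = Beta(1, 10).
Since α = 1 ≤ 1 and β > 1, the Beta density is monotone decreasing on [0,1]; the mode is at 0.
Mean = 1/(1+10) = 0.091.
Right-skewed posterior ⇒ mode < mean.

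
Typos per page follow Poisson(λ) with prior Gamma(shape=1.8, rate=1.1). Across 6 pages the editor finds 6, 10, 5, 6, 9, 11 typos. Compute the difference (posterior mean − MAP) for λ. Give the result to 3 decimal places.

Σ counts = 47. Posterior: Gamma(shape = 1.8+47 = 48.8, rate = 1.1+6 = 7.1).
Mode = (α−1)/β = 47.8/7.1 = 6.732.
Mean = α/β = 48.8/7.1 = 6.873.
Difference = 6.873 − 6.732 = 0.141.
The mean is pulled above the mode by the posterior's right skew.

0.141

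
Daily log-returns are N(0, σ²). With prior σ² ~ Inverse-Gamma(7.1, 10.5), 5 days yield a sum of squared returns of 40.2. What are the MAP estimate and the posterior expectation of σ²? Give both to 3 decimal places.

Posterior: Inverse-Gamma(shape = 7.1+5/2 = 9.6, scale = 10.5+40.2/2 = 30.6).
Mode = β/(α+1) = 30.6/10.6 = 2.887.
Mean = β/(α−1) = 30.6/8.6 = 3.558.

MAP: 2.887. Posterior mean: 3.558.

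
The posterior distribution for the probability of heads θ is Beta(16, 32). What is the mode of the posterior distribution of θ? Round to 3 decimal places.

Mode = (16−1)/(16+32−2) = 15/46 = 0.326.
Mean = 16/(16+32) = 16/48 = 0.333.
This is the posterior mode — the MAP estimate.

0.326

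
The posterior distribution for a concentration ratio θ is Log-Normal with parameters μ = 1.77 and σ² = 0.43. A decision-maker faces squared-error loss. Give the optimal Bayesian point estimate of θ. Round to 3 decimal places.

7.279

Mode = exp(μ − σ²) = exp(1.34) = 3.819.
Mean = exp(μ + σ²/2) = exp(1.985) = 7.279.
Squared-error loss ⇒ the optimal estimator is the posterior mean.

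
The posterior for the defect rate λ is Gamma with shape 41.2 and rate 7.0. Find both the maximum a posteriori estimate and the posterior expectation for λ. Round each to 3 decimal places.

maximum a posteriori estimate = 5.743, posterior expectation = 5.886

Mode = (α−1)/β = 40.2/7.0 = 5.743.
Mean = α/β = 41.2/7.0 = 5.886.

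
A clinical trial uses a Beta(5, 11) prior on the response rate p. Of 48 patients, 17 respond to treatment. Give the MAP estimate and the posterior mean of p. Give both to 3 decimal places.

Posterior: Beta(5+17, 11+31) = Beta(22, 42).
Mode = (22−1)/(22+42−2) = 21/62 = 0.339.
Mean = 22/(22+42) = 22/64 = 0.344.

MAP estimate = 0.339, posterior mean = 0.344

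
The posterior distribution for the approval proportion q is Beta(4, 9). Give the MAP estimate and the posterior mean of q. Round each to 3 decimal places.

MAP estimate = 0.273, posterior mean = 0.308

Mode = (4−1)/(4+9−2) = 3/11 = 0.273.
Mean = 4/(4+9) = 4/13 = 0.308.
Mean > mode: the posterior has a right tail.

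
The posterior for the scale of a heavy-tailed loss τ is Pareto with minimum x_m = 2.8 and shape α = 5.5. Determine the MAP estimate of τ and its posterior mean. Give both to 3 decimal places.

The Pareto density is strictly decreasing on [x_m, ∞), so the mode is x_m = 2.800.
Mean = α·x_m/(α−1) = 5.5·2.8/4.5 = 3.422.
The posterior is right-skewed, so the mean exceeds the mode.

MAP: 2.800. Posterior mean: 3.422.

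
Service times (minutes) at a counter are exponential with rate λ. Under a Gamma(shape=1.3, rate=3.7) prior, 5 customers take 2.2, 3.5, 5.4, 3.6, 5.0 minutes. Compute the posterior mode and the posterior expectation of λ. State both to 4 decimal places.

MAP = 0.2265; posterior mean = 0.2692

Σ times = 19.7. Posterior: Gamma(shape = 1.3+5 = 6.3, rate = 3.7+19.7 = 23.4).
Mode = (α−1)/β = 5.3/23.4 = 0.2265.
Mean = α/β = 6.3/23.4 = 0.2692.
The mean is pulled above the mode by the posterior's right skew.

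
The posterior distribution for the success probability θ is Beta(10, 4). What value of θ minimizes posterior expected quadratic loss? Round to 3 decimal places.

0.714

Mode = (10−1)/(10+4−2) = 9/12 = 0.750.
Mean = 10/(10+4) = 10/14 = 0.714.
Quadratic loss ⇒ the optimal estimator is the posterior mean.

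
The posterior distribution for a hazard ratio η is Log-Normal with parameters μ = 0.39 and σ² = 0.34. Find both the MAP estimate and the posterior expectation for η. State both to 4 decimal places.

Mode = exp(μ − σ²) = exp(0.05) = 1.0513.
Mean = exp(μ + σ²/2) = exp(0.560) = 1.7507.
The mean is pulled above the mode by the posterior's right skew.

η_MAP = 1.0513, E[η|data] = 1.7507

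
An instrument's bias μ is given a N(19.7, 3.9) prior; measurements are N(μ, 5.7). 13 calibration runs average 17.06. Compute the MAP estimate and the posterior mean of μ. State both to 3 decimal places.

MAP: 17.327. Posterior mean: 17.327.

Posterior for μ is Normal. Precision-weighted mean: (1/3.9·19.7 + 13/5.7·17.06) / (1/3.9 + 13/5.7) = 17.327.
A Normal posterior is symmetric, so mode = mean.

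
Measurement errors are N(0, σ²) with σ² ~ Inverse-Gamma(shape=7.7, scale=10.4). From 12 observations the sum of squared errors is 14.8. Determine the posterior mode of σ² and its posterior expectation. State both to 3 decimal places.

MAP = 1.211; posterior mean = 1.402

Posterior: Inverse-Gamma(shape = 7.7+12/2 = 13.7, scale = 10.4+14.8/2 = 17.8).
Mode = β/(α+1) = 17.8/14.7 = 1.211.
Mean = β/(α−1) = 17.8/12.7 = 1.402.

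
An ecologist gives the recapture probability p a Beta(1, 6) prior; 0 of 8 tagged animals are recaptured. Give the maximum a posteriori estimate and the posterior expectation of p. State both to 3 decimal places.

Posterior: Beta(1+0, 6+8) = Beta(1, 14).
Since α = 1 ≤ 1 and β > 1, the Beta density is monotone decreasing on [0,1]; the mode is at 0.
Mean = 1/(1+14) = 0.067.
Mean > mode: the posterior has a right tail.

MAP: 0.000. Posterior mean: 0.067.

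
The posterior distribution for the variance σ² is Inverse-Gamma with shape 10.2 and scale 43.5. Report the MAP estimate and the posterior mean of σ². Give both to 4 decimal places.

Mode = β/(α+1) = 43.5/11.2 = 3.8839.
Mean = β/(α−1) = 43.5/9.2 = 4.7283.

MAP estimate = 3.8839, posterior mean = 4.7283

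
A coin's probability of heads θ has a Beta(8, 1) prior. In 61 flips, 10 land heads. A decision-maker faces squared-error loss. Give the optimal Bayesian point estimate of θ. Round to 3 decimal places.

Posterior: Beta(8+10, 1+51) = Beta(18, 52).
Mode = (18−1)/(18+52−2) = 17/68 = 0.250.
Mean = 18/(18+52) = 18/70 = 0.257.
Squared-error loss ⇒ the optimal estimator is the posterior mean.

0.257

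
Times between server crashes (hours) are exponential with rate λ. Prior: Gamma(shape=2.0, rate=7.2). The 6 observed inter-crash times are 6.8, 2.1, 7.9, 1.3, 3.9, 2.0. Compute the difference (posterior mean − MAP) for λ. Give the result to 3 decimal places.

0.032

Σ times = 24.0. Posterior: Gamma(shape = 2.0+6 = 8.0, rate = 7.2+24.0 = 31.2).
Mode = (α−1)/β = 7.0/31.2 = 0.224.
Mean = α/β = 8.0/31.2 = 0.256.
Difference = 0.256 − 0.224 = 0.032.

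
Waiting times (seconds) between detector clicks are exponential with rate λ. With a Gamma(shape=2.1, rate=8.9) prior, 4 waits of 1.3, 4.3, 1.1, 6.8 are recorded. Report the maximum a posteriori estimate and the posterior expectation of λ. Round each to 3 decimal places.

Σ times = 13.5. Posterior: Gamma(shape = 2.1+4 = 6.1, rate = 8.9+13.5 = 22.4).
Mode = (α−1)/β = 5.1/22.4 = 0.228.
Mean = α/β = 6.1/22.4 = 0.272.
Mean > mode: the posterior has a right tail.

MAP = 0.228, posterior mean = 0.272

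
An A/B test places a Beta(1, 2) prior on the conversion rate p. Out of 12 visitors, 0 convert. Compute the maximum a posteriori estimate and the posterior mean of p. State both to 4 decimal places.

maximum a posteriori estimate = 0.0000, posterior mean = 0.0667

Posterior: Beta(1+0, 2+12) = Beta(1, 14).
Since α = 1 ≤ 1 and β > 1, the Beta density is monotone decreasing on [0,1]; the mode is at 0.
Mean = 1/(1+14) = 0.0667.
The posterior is right-skewed, so the mean exceeds the mode.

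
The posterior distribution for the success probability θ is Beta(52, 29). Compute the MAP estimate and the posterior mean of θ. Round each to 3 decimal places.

MAP: 0.646. Posterior mean: 0.642.

Mode = (52−1)/(52+29−2) = 51/79 = 0.646.
Mean = 52/(52+29) = 52/81 = 0.642.
The mean is pulled below the mode by the posterior's left skew.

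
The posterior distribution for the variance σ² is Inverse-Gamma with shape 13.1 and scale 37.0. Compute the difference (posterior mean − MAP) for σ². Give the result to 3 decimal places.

0.434

Mode = β/(α+1) = 37.0/14.1 = 2.624.
Mean = β/(α−1) = 37.0/12.1 = 3.058.
Difference = 3.058 − 2.624 = 0.434.
The posterior is right-skewed, so the mean exceeds the mode.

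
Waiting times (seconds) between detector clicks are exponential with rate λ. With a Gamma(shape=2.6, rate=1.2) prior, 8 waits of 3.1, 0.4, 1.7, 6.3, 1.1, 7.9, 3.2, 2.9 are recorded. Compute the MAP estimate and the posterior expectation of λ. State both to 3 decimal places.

MAP estimate = 0.345, posterior expectation = 0.381

Σ times = 26.6. Posterior: Gamma(shape = 2.6+8 = 10.6, rate = 1.2+26.6 = 27.8).
Mode = (α−1)/β = 9.6/27.8 = 0.345.
Mean = α/β = 10.6/27.8 = 0.381.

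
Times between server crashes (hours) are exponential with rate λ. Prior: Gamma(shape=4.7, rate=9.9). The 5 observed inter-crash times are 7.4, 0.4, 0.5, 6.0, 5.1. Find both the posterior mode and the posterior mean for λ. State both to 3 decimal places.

λ_MAP = 0.297, E[λ|data] = 0.331

Σ times = 19.4. Posterior: Gamma(shape = 4.7+5 = 9.7, rate = 9.9+19.4 = 29.3).
Mode = (α−1)/β = 8.7/29.3 = 0.297.
Mean = α/β = 9.7/29.3 = 0.331.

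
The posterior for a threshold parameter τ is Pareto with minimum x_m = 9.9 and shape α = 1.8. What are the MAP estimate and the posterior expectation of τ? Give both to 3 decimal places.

MAP = 9.900, posterior mean = 22.275

The Pareto density is strictly decreasing on [x_m, ∞), so the mode is x_m = 9.900.
Mean = α·x_m/(α−1) = 1.8·9.9/0.8 = 22.275.
Mean > mode: the posterior has a right tail.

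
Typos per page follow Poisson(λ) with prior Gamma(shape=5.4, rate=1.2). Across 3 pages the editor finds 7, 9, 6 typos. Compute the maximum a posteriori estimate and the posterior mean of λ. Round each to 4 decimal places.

Σ counts = 22. Posterior: Gamma(shape = 5.4+22 = 27.4, rate = 1.2+3 = 4.2).
Mode = (α−1)/β = 26.4/4.2 = 6.2857.
Mean = α/β = 27.4/4.2 = 6.5238.
Mean > mode: the posterior has a right tail.

MAP = 6.2857; posterior mean = 6.5238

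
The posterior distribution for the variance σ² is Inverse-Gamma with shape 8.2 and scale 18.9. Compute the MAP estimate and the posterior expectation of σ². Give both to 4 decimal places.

Mode = β/(α+1) = 18.9/9.2 = 2.0543.
Mean = β/(α−1) = 18.9/7.2 = 2.6250.
The posterior is right-skewed, so the mean exceeds the mode.

σ²_MAP = 2.0543, E[σ²|data] = 2.6250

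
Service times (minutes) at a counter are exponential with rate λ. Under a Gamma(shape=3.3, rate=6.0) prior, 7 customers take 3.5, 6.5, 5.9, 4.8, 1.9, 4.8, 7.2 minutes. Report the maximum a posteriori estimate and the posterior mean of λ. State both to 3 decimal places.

Σ times = 34.6. Posterior: Gamma(shape = 3.3+7 = 10.3, rate = 6.0+34.6 = 40.6).
Mode = (α−1)/β = 9.3/40.6 = 0.229.
Mean = α/β = 10.3/40.6 = 0.254.
Mean > mode: the posterior has a right tail.

λ_MAP = 0.229, E[λ|data] = 0.254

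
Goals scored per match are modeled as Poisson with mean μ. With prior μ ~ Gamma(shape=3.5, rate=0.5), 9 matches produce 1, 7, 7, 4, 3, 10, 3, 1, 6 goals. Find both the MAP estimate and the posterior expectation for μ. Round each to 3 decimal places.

MAP estimate = 4.684, posterior expectation = 4.789

Σ counts = 42. Posterior: Gamma(shape = 3.5+42 = 45.5, rate = 0.5+9 = 9.5).
Mode = (α−1)/β = 44.5/9.5 = 4.684.
Mean = α/β = 45.5/9.5 = 4.789.
Mean > mode: the posterior has a right tail.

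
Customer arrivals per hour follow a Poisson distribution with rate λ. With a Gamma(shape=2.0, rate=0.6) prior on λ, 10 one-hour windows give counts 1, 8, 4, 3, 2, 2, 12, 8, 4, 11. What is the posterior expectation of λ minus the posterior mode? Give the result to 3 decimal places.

0.094

Σ counts = 55. Posterior: Gamma(shape = 2.0+55 = 57.0, rate = 0.6+10 = 10.6).
Mode = (α−1)/β = 56.0/10.6 = 5.283.
Mean = α/β = 57.0/10.6 = 5.377.
Difference = 5.377 − 5.283 = 0.094.
The posterior is right-skewed, so the mean exceeds the mode.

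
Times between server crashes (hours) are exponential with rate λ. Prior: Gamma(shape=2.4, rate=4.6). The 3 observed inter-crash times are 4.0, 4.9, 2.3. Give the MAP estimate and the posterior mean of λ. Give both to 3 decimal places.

Σ times = 11.2. Posterior: Gamma(shape = 2.4+3 = 5.4, rate = 4.6+11.2 = 15.8).
Mode = (α−1)/β = 4.4/15.8 = 0.278.
Mean = α/β = 5.4/15.8 = 0.342.

MAP = 0.278; posterior mean = 0.342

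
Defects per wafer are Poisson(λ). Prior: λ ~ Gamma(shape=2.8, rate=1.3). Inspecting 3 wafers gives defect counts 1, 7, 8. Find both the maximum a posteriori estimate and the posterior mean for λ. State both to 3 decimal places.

Σ counts = 16. Posterior: Gamma(shape = 2.8+16 = 18.8, rate = 1.3+3 = 4.3).
Mode = (α−1)/β = 17.8/4.3 = 4.140.
Mean = α/β = 18.8/4.3 = 4.372.

MAP = 4.140, posterior mean = 4.372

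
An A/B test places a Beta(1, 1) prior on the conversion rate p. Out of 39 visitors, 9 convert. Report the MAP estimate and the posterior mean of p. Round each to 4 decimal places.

Posterior: Beta(1+9, 1+30) = Beta(10, 31).
Mode = (10−1)/(10+31−2) = 9/39 = 0.2308.
Mean = 10/(10+31) = 10/41 = 0.2439.
Mean > mode: the posterior has a right tail.

MAP = 0.2308, posterior mean = 0.2439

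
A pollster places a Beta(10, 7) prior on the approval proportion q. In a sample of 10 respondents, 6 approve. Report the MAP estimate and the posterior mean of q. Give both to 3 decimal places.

MAP estimate = 0.600, posterior mean = 0.593

Posterior: Beta(10+6, 7+4) = Beta(16, 11).
Mode = (16−1)/(16+11−2) = 15/25 = 0.600.
Mean = 16/(16+11) = 16/27 = 0.593.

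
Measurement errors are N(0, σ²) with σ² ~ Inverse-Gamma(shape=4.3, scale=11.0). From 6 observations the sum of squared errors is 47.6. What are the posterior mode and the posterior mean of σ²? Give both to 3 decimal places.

Posterior: Inverse-Gamma(shape = 4.3+6/2 = 7.3, scale = 11.0+47.6/2 = 34.8).
Mode = β/(α+1) = 34.8/8.3 = 4.193.
Mean = β/(α−1) = 34.8/6.3 = 5.524.

MAP: 4.193. Posterior mean: 5.524.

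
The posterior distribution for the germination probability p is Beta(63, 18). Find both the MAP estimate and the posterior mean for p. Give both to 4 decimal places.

MAP: 0.7848. Posterior mean: 0.7778.

Mode = (63−1)/(63+18−2) = 62/79 = 0.7848.
Mean = 63/(63+18) = 63/81 = 0.7778.
Mode > mean: the posterior has a left tail.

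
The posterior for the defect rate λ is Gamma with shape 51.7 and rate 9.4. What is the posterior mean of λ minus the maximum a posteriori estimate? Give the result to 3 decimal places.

0.106

Mode = (α−1)/β = 50.7/9.4 = 5.394.
Mean = α/β = 51.7/9.4 = 5.500.
Difference = 5.500 − 5.394 = 0.106.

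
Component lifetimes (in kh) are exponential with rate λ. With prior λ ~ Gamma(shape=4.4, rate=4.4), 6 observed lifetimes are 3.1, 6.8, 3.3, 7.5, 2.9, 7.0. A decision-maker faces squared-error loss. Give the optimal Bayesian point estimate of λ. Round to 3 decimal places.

0.297

Σ times = 30.6. Posterior: Gamma(shape = 4.4+6 = 10.4, rate = 4.4+30.6 = 35.0).
Mode = (α−1)/β = 9.4/35.0 = 0.269.
Mean = α/β = 10.4/35.0 = 0.297.
Squared-error loss ⇒ the optimal estimator is the posterior mean.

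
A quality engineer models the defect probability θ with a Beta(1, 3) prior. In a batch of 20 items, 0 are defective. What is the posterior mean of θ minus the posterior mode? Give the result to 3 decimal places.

Posterior: Beta(1+0, 3+20) = Beta(1, 23).
Since α = 1 ≤ 1 and β > 1, the Beta density is monotone decreasing on [0,1]; the mode is at 0.
Mean = 1/(1+23) = 0.042.
Difference = 0.042 − 0.000 = 0.042.
The mean is pulled above the mode by the posterior's right skew.

0.042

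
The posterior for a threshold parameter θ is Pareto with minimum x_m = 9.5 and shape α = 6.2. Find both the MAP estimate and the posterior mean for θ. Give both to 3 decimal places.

The Pareto density is strictly decreasing on [x_m, ∞), so the mode is x_m = 9.500.
Mean = α·x_m/(α−1) = 6.2·9.5/5.2 = 11.327.
Mean > mode: the posterior has a right tail.

θ_MAP = 9.500, E[θ|data] = 11.327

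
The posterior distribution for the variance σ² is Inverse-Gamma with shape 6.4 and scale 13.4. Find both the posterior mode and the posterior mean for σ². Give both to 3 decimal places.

σ²_MAP = 1.811, E[σ²|data] = 2.481

Mode = β/(α+1) = 13.4/7.4 = 1.811.
Mean = β/(α−1) = 13.4/5.4 = 2.481.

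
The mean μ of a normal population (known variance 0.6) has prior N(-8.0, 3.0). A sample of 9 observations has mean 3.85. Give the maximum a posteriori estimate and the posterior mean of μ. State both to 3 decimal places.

μ_MAP = 3.592, E[μ|data] = 3.592

Posterior for μ is Normal. Precision-weighted mean: (1/3.0·-8.0 + 9/0.6·3.85) / (1/3.0 + 9/0.6) = 3.592.
A Normal posterior is symmetric, so mode = mean.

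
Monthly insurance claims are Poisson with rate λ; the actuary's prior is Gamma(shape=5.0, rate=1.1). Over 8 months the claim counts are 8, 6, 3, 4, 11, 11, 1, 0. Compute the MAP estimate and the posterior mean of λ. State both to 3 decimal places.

MAP estimate = 5.275, posterior mean = 5.385

Σ counts = 44. Posterior: Gamma(shape = 5.0+44 = 49.0, rate = 1.1+8 = 9.1).
Mode = (α−1)/β = 48.0/9.1 = 5.275.
Mean = α/β = 49.0/9.1 = 5.385.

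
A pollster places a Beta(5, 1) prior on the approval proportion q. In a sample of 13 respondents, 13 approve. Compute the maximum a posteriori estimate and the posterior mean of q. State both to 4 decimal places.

Posterior: Beta(5+13, 1+0) = Beta(18, 1).
Since β = 1 ≤ 1 and α > 1, the Beta density is monotone increasing on [0,1]; the mode is at 1.
Mean = 18/(18+1) = 0.9474.
Mode > mean: the posterior has a left tail.

q_MAP = 1.0000, E[q|data] = 0.9474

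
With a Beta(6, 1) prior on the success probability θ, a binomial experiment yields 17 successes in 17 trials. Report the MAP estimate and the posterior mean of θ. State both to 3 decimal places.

Posterior: Beta(6+17, 1+0) = Beta(23, 1).
Since β = 1 ≤ 1 and α > 1, the Beta density is monotone increasing on [0,1]; the mode is at 1.
Mean = 23/(23+1) = 0.958.

MAP estimate = 1.000, posterior mean = 0.958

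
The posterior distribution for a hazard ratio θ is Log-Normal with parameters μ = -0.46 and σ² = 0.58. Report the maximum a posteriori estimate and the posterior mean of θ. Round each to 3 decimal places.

MAP: 0.353. Posterior mean: 0.844.

Mode = exp(μ − σ²) = exp(-1.04) = 0.353.
Mean = exp(μ + σ²/2) = exp(-0.170) = 0.844.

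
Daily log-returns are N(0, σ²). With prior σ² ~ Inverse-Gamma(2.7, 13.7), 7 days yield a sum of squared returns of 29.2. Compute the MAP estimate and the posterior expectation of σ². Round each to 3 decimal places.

σ²_MAP = 3.931, E[σ²|data] = 5.442

Posterior: Inverse-Gamma(shape = 2.7+7/2 = 6.2, scale = 13.7+29.2/2 = 28.3).
Mode = β/(α+1) = 28.3/7.2 = 3.931.
Mean = β/(α−1) = 28.3/5.2 = 5.442.
The posterior is right-skewed, so the mean exceeds the mode.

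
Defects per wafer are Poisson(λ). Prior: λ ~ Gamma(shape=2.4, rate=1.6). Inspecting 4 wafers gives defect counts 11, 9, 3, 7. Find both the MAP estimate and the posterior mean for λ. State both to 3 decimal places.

MAP = 5.607; posterior mean = 5.786

Σ counts = 30. Posterior: Gamma(shape = 2.4+30 = 32.4, rate = 1.6+4 = 5.6).
Mode = (α−1)/β = 31.4/5.6 = 5.607.
Mean = α/β = 32.4/5.6 = 5.786.
The mean is pulled above the mode by the posterior's right skew.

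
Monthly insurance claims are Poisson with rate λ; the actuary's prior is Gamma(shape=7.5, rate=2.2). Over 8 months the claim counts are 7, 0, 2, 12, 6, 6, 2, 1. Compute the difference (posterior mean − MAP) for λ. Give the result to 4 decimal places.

Σ counts = 36. Posterior: Gamma(shape = 7.5+36 = 43.5, rate = 2.2+8 = 10.2).
Mode = (α−1)/β = 42.5/10.2 = 4.1667.
Mean = α/β = 43.5/10.2 = 4.2647.
Difference = 4.2647 − 4.1667 = 0.0980.

0.0980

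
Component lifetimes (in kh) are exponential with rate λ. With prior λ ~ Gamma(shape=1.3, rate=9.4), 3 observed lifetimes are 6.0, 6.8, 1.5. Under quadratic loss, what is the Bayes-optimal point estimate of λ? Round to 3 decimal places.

0.181

Σ times = 14.3. Posterior: Gamma(shape = 1.3+3 = 4.3, rate = 9.4+14.3 = 23.7).
Mode = (α−1)/β = 3.3/23.7 = 0.139.
Mean = α/β = 4.3/23.7 = 0.181.
Quadratic loss ⇒ the optimal estimator is the posterior mean.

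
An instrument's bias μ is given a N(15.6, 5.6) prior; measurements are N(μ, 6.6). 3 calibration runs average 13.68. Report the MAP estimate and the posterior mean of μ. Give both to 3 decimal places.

MAP: 14.222. Posterior mean: 14.222.

Posterior for μ is Normal. Precision-weighted mean: (1/5.6·15.6 + 3/6.6·13.68) / (1/5.6 + 3/6.6) = 14.222.
A Normal posterior is symmetric, so mode = mean.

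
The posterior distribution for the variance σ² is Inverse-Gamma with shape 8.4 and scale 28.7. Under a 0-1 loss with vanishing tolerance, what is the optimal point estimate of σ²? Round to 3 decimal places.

Mode = β/(α+1) = 28.7/9.4 = 3.053.
Mean = β/(α−1) = 28.7/7.4 = 3.878.
This is the posterior mode — the MAP estimate.

3.053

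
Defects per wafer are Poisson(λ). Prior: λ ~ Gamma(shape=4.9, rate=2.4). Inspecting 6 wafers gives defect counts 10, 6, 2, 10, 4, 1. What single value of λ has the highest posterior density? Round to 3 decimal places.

Σ counts = 33. Posterior: Gamma(shape = 4.9+33 = 37.9, rate = 2.4+6 = 8.4).
Mode = (α−1)/β = 36.9/8.4 = 4.393.
Mean = α/β = 37.9/8.4 = 4.512.
This is the posterior mode — the MAP estimate.

4.393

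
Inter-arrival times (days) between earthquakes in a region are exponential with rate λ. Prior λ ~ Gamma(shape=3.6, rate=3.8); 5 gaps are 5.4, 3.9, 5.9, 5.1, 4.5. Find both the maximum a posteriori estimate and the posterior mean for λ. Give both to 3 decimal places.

Σ times = 24.8. Posterior: Gamma(shape = 3.6+5 = 8.6, rate = 3.8+24.8 = 28.6).
Mode = (α−1)/β = 7.6/28.6 = 0.266.
Mean = α/β = 8.6/28.6 = 0.301.

maximum a posteriori estimate = 0.266, posterior mean = 0.301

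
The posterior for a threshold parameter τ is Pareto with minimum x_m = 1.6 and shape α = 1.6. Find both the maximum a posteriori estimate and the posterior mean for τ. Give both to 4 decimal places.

The Pareto density is strictly decreasing on [x_m, ∞), so the mode is x_m = 1.6000.
Mean = α·x_m/(α−1) = 1.6·1.6/0.6 = 4.2667.

MAP = 1.6000; posterior mean = 4.2667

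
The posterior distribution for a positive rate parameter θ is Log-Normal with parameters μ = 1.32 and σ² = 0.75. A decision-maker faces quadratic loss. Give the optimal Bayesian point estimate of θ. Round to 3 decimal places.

Mode = exp(μ − σ²) = exp(0.57) = 1.768.
Mean = exp(μ + σ²/2) = exp(1.695) = 5.447.
Quadratic loss ⇒ the optimal estimator is the posterior mean.

5.447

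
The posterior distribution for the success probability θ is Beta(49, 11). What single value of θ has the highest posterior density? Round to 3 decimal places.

Mode = (49−1)/(49+11−2) = 48/58 = 0.828.
Mean = 49/(49+11) = 49/60 = 0.817.
This is the posterior mode — the MAP estimate.

0.828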